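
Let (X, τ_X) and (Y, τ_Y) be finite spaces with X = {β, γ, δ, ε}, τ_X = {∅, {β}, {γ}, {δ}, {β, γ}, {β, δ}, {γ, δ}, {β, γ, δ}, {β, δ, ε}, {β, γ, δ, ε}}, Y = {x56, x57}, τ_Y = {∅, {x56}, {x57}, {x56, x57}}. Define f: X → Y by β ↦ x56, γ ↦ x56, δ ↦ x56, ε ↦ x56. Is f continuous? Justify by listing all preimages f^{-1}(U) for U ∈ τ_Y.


f IS continuous.

Compute f^{-1}(U) for each U ∈ τ_Y:
  U = ∅: f^{-1}(U) = ∅ ∈ τ_X ✓.
  U = {x56}: f^{-1}(U) = {β, γ, δ, ε} ∈ τ_X ✓.
  U = {x57}: f^{-1}(U) = ∅ ∈ τ_X ✓.
  U = {x56, x57}: f^{-1}(U) = {β, γ, δ, ε} ∈ τ_X ✓.
Every preimage lies in τ_X, so f IS continuous.


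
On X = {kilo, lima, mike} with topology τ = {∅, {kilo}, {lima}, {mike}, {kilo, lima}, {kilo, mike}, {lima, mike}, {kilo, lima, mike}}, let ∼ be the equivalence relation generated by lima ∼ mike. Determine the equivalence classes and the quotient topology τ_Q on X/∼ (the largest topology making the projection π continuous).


X/∼ = {[kilo], [lima=mike]}; |τ_Q| = 4.

Equivalence classes: [kilo], [lima=mike].
Quotient map π: X → X/∼ sends kilo ↦ [kilo], lima ↦ [lima=mike], mike ↦ [lima=mike].
For each subset V ⊆ X/∼, compute π^{-1}(V) ⊆ X and check whether π^{-1}(V) ∈ τ. V is open in τ_Q iff π^{-1}(V) ∈ τ.
  V = {}: π^{-1}(V) = ∅ ∈ τ ✓.
  V = {[kilo]}: π^{-1}(V) = {kilo} ∈ τ ✓.
  V = {[lima=mike]}: π^{-1}(V) = {lima, mike} ∈ τ ✓.
  V = {[kilo], [lima=mike]}: π^{-1}(V) = {kilo, lima, mike} ∈ τ ✓.
Open sets in the quotient: τ_Q = {{}, {[kilo]}, {[lima=mike]}, {[kilo], [lima=mike]}} (4 elements).


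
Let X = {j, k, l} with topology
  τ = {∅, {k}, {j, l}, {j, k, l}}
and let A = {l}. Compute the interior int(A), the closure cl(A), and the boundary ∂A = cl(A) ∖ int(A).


int(A) = ∅, cl(A) = {j, l}, ∂A = {j, l}.

Closed sets in (X, τ) are complements of opens:
  closed(X, τ) = {∅, {k}, {j, l}, {j, k, l}}.
int(A) = ⋃ {U ∈ τ : U ⊆ A}. Opens contained in A: ∅.
Taking the union of these: int(A) = ∅.
cl(A) = ⋂ {C closed : A ⊆ C}. Closed sets containing A: {j, l}, {j, k, l}.
Intersecting these: cl(A) = {j, l}.
∂A = cl(A) ∖ int(A) = {j, l} ∖ ∅ = {j, l}.


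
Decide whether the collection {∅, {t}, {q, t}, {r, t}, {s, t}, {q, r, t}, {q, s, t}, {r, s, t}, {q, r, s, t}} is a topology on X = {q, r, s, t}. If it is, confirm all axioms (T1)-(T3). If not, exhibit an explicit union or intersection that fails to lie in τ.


τ IS a topology on X.

Axiom (T1): ∅ ∈ τ? Yes; X ∈ τ? Yes.
Axiom (T2/T3): check pairwise unions and intersections of members of τ.
All pairwise intersections and unions checked — each lies in τ. Therefore τ satisfies (T1), (T2), (T3): it IS a topology on X.


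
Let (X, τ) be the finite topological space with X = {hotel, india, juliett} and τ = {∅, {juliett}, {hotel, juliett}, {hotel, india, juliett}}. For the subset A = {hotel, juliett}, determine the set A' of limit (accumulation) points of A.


A' = {hotel, india}

For each x ∈ X, list the open sets U ∈ τ with x ∈ U, then check whether U ∩ (A ∖ {x}) ≠ ∅ for every such U.
  x = hotel: opens ∋ x are {hotel, juliett}, {hotel, india, juliett}; each meets A ∖ {hotel}, so x IS a limit point.
  x = india: opens ∋ x are {hotel, india, juliett}; each meets A ∖ {india}, so x IS a limit point.
  x = juliett: open {juliett} ∋ x has {juliett} ∩ (A ∖ {juliett}) = ∅, so x is NOT a limit point.
Collecting: A' = {hotel, india}.


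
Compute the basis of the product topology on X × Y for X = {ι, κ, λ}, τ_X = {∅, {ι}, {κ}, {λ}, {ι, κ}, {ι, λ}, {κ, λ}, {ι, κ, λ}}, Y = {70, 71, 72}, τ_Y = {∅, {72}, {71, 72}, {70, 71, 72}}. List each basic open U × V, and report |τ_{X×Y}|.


Basis B = {∅ × ∅, {ι} × {72}, {κ} × {72}, {λ} × {72}, {ι} × {71, 72}, {ι, κ} × {72}, {ι, λ} × {72}, {κ} × {71, 72}, {κ, λ} × {72}, {λ} × {71, 72}, {ι} × {70, 71, 72}, {ι, κ, λ} × {72}, {κ} × {70, 71, 72}, {λ} × {70, 71, 72}, {ι, κ} × {71, 72}, {ι, λ} × {71, 72}, {κ, λ} × {71, 72}, {ι, κ} × {70, 71, 72}, {ι, λ} × {70, 71, 72}, {ι, κ, λ} × {71, 72}, {κ, λ} × {70, 71, 72}, {ι, κ, λ} × {70, 71, 72}}; |τ_{X×Y}| = 64.

Enumerate products U × V with U ∈ τ_X, V ∈ τ_Y (deduplicated):
  ∅ × ∅ = {} (∅)
  {ι} × {72} = {(ι,72)}
  {κ} × {72} = {(κ,72)}
  {λ} × {72} = {(λ,72)}
  {ι} × {71, 72} = {(ι,71), (ι,72)}
  {ι, κ} × {72} = {(ι,72), (κ,72)}
  {ι, λ} × {72} = {(ι,72), (λ,72)}
  {κ} × {71, 72} = {(κ,71), (κ,72)}
  {κ, λ} × {72} = {(κ,72), (λ,72)}
  {λ} × {71, 72} = {(λ,71), (λ,72)}
  {ι} × {70, 71, 72} = {(ι,70), (ι,71), (ι,72)}
  {ι, κ, λ} × {72} = {(ι,72), (κ,72), (λ,72)}
  {κ} × {70, 71, 72} = {(κ,70), (κ,71), (κ,72)}
  {λ} × {70, 71, 72} = {(λ,70), (λ,71), (λ,72)}
  {ι, κ} × {71, 72} = {(ι,71), (ι,72), (κ,71), (κ,72)}
  {ι, λ} × {71, 72} = {(ι,71), (ι,72), (λ,71), (λ,72)}
  {κ, λ} × {71, 72} = {(κ,71), (κ,72), (λ,71), (λ,72)}
  {ι, κ} × {70, 71, 72} = {(ι,70), (ι,71), (ι,72), (κ,70), (κ,71), (κ,72)}
  {ι, λ} × {70, 71, 72} = {(ι,70), (ι,71), (ι,72), (λ,70), (λ,71), (λ,72)}
  {ι, κ, λ} × {71, 72} = {(ι,71), (ι,72), (κ,71), (κ,72), (λ,71), (λ,72)}
  {κ, λ} × {70, 71, 72} = {(κ,70), (κ,71), (κ,72), (λ,70), (λ,71), (λ,72)}
  {ι, κ, λ} × {70, 71, 72} = {(ι,70), (ι,71), (ι,72), (κ,70), (κ,71), (κ,72), (λ,70), (λ,71), (λ,72)}
These 22 distinct sets form the basis B.
Close under arbitrary unions to get τ_{X×Y}; counting gives |τ_{X×Y}| = 64.


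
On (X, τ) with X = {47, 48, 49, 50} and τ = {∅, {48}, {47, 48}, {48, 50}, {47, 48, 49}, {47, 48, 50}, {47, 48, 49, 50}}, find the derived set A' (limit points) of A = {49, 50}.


A' = ∅

For each x ∈ X, list the open sets U ∈ τ with x ∈ U, then check whether U ∩ (A ∖ {x}) ≠ ∅ for every such U.
  x = 47: open {47, 48} ∋ x has {47, 48} ∩ (A ∖ {47}) = ∅, so x is NOT a limit point.
  x = 48: open {48} ∋ x has {48} ∩ (A ∖ {48}) = ∅, so x is NOT a limit point.
  x = 49: open {47, 48, 49} ∋ x has {47, 48, 49} ∩ (A ∖ {49}) = ∅, so x is NOT a limit point.
  x = 50: open {48, 50} ∋ x has {48, 50} ∩ (A ∖ {50}) = ∅, so x is NOT a limit point.
Collecting: A' = ∅.


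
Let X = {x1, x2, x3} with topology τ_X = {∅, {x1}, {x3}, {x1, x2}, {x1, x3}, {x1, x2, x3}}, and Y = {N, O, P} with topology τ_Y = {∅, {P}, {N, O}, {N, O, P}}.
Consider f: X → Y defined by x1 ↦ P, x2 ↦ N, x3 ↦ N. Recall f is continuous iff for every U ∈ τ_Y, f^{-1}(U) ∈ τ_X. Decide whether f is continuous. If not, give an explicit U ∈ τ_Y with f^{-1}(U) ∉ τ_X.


f is NOT continuous.

Compute f^{-1}(U) for each U ∈ τ_Y:
  U = ∅: f^{-1}(U) = ∅ ∈ τ_X ✓.
  U = {P}: f^{-1}(U) = {x1} ∈ τ_X ✓.
  U = {N, O}: f^{-1}(U) = {x2, x3} ∉ τ_X ✗.
  U = {N, O, P}: f^{-1}(U) = {x1, x2, x3} ∈ τ_X ✓.
Found U = {N, O} with f^{-1}(U) = {x2, x3} not in τ_X. Therefore f is NOT continuous.


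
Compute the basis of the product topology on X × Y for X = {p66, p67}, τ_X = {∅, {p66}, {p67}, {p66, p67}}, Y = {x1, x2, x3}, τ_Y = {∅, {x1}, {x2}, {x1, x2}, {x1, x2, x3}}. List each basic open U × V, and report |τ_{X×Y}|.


Basis B = {∅ × ∅, {p66} × {x1}, {p66} × {x2}, {p67} × {x1}, {p67} × {x2}, {p66} × {x1, x2}, {p66, p67} × {x1}, {p66, p67} × {x2}, {p67} × {x1, x2}, {p66} × {x1, x2, x3}, {p67} × {x1, x2, x3}, {p66, p67} × {x1, x2}, {p66, p67} × {x1, x2, x3}}; |τ_{X×Y}| = 25.

Enumerate products U × V with U ∈ τ_X, V ∈ τ_Y (deduplicated):
  ∅ × ∅ = {} (∅)
  {p66} × {x1} = {(p66,x1)}
  {p66} × {x2} = {(p66,x2)}
  {p67} × {x1} = {(p67,x1)}
  {p67} × {x2} = {(p67,x2)}
  {p66} × {x1, x2} = {(p66,x1), (p66,x2)}
  {p66, p67} × {x1} = {(p66,x1), (p67,x1)}
  {p66, p67} × {x2} = {(p66,x2), (p67,x2)}
  {p67} × {x1, x2} = {(p67,x1), (p67,x2)}
  {p66} × {x1, x2, x3} = {(p66,x1), (p66,x2), (p66,x3)}
  {p67} × {x1, x2, x3} = {(p67,x1), (p67,x2), (p67,x3)}
  {p66, p67} × {x1, x2} = {(p66,x1), (p66,x2), (p67,x1), (p67,x2)}
  {p66, p67} × {x1, x2, x3} = {(p66,x1), (p66,x2), (p66,x3), (p67,x1), (p67,x2), (p67,x3)}
These 13 distinct sets form the basis B.
Close under arbitrary unions to get τ_{X×Y}; counting gives |τ_{X×Y}| = 25.


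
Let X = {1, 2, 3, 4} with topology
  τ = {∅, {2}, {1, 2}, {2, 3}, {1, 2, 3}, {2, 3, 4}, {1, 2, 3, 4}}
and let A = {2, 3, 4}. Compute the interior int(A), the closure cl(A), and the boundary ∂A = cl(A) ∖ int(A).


int(A) = {2, 3, 4}, cl(A) = {1, 2, 3, 4}, ∂A = {1}.

Closed sets in (X, τ) are complements of opens:
  closed(X, τ) = {∅, {1}, {4}, {1, 4}, {3, 4}, {1, 3, 4}, {1, 2, 3, 4}}.
int(A) = ⋃ {U ∈ τ : U ⊆ A}. Opens contained in A: ∅, {2}, {2, 3}, {2, 3, 4}.
Taking the union of these: int(A) = {2, 3, 4}.
cl(A) = ⋂ {C closed : A ⊆ C}. Closed sets containing A: {1, 2, 3, 4}.
Intersecting these: cl(A) = {1, 2, 3, 4}.
∂A = cl(A) ∖ int(A) = {1, 2, 3, 4} ∖ {2, 3, 4} = {1}.


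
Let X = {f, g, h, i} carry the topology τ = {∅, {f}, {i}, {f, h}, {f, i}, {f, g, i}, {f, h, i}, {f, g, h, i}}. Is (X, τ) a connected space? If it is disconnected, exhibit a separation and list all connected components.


(X, τ) is connected.

Find clopen sets (U ∈ τ with X ∖ U ∈ τ):
  U = ∅, X ∖ U = {f, g, h, i} — both open, so U is clopen.
  U = {f, g, h, i}, X ∖ U = ∅ — both open, so U is clopen.
Only trivial clopens (∅ and X) exist, so (X, τ) is connected.
Compute connected components by grouping points that agree on all clopens:
  component: {f, g, h, i}


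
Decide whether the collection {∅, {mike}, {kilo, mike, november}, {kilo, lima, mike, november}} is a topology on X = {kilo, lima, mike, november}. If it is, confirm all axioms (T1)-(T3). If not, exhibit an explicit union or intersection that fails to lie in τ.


τ IS a topology on X.

Axiom (T1): ∅ ∈ τ? Yes; X ∈ τ? Yes.
Axiom (T2/T3): check pairwise unions and intersections of members of τ.
All pairwise intersections and unions checked — each lies in τ. Therefore τ satisfies (T1), (T2), (T3): it IS a topology on X.


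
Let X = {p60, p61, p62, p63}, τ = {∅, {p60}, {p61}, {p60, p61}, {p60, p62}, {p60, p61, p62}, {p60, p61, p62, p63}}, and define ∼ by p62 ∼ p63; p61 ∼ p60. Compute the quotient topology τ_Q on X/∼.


X/∼ = {[p60=p61], [p62=p63]}; |τ_Q| = 3.

Equivalence classes: [p60=p61], [p62=p63].
Quotient map π: X → X/∼ sends p60 ↦ [p60=p61], p61 ↦ [p60=p61], p62 ↦ [p62=p63], p63 ↦ [p62=p63].
For each subset V ⊆ X/∼, compute π^{-1}(V) ⊆ X and check whether π^{-1}(V) ∈ τ. V is open in τ_Q iff π^{-1}(V) ∈ τ.
  V = {}: π^{-1}(V) = ∅ ∈ τ ✓.
  V = {[p60=p61]}: π^{-1}(V) = {p60, p61} ∈ τ ✓.
  V = {[p62=p63]}: π^{-1}(V) = {p62, p63} ∉ τ ✗.
  V = {[p60=p61], [p62=p63]}: π^{-1}(V) = {p60, p61, p62, p63} ∈ τ ✓.
Open sets in the quotient: τ_Q = {{}, {[p60=p61]}, {[p60=p61], [p62=p63]}} (3 elements).


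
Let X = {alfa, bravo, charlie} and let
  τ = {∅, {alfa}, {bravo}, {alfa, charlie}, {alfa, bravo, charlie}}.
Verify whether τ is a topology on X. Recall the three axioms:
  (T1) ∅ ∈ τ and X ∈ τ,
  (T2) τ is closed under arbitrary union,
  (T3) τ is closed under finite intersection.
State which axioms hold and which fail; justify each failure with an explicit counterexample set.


τ is NOT a topology on X.

Axiom (T1): ∅ ∈ τ? Yes; X ∈ τ? Yes.
Axiom (T2/T3): check pairwise unions and intersections of members of τ.
Counterexample for (T2): {alfa} ∪ {bravo} = {alfa, bravo} ∉ τ. Therefore τ is NOT a topology.


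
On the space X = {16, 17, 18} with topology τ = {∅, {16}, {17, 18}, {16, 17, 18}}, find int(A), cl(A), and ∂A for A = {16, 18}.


int(A) = {16}, cl(A) = {16, 17, 18}, ∂A = {17, 18}.

Closed sets in (X, τ) are complements of opens:
  closed(X, τ) = {∅, {16}, {17, 18}, {16, 17, 18}}.
int(A) = ⋃ {U ∈ τ : U ⊆ A}. Opens contained in A: ∅, {16}.
Taking the union of these: int(A) = {16}.
cl(A) = ⋂ {C closed : A ⊆ C}. Closed sets containing A: {16, 17, 18}.
Intersecting these: cl(A) = {16, 17, 18}.
∂A = cl(A) ∖ int(A) = {16, 17, 18} ∖ {16} = {17, 18}.


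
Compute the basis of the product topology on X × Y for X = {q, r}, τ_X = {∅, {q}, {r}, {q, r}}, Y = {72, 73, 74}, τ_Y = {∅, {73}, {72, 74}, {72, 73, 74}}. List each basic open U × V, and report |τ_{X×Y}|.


Basis B = {∅ × ∅, {q} × {73}, {r} × {73}, {q} × {72, 74}, {q, r} × {73}, {r} × {72, 74}, {q} × {72, 73, 74}, {r} × {72, 73, 74}, {q, r} × {72, 74}, {q, r} × {72, 73, 74}}; |τ_{X×Y}| = 16.

Enumerate products U × V with U ∈ τ_X, V ∈ τ_Y (deduplicated):
  ∅ × ∅ = {} (∅)
  {q} × {73} = {(q,73)}
  {r} × {73} = {(r,73)}
  {q} × {72, 74} = {(q,72), (q,74)}
  {q, r} × {73} = {(q,73), (r,73)}
  {r} × {72, 74} = {(r,72), (r,74)}
  {q} × {72, 73, 74} = {(q,72), (q,73), (q,74)}
  {r} × {72, 73, 74} = {(r,72), (r,73), (r,74)}
  {q, r} × {72, 74} = {(q,72), (q,74), (r,72), (r,74)}
  {q, r} × {72, 73, 74} = {(q,72), (q,73), (q,74), (r,72), (r,73), (r,74)}
These 10 distinct sets form the basis B.
Close under arbitrary unions to get τ_{X×Y}; counting gives |τ_{X×Y}| = 16.


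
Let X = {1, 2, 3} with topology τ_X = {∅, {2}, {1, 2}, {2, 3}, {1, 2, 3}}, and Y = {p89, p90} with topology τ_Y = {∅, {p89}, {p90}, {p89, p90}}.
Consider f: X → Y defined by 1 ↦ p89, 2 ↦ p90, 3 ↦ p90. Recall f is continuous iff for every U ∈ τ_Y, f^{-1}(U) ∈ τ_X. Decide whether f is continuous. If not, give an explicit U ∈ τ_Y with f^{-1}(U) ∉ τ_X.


f is NOT continuous.

Compute f^{-1}(U) for each U ∈ τ_Y:
  U = ∅: f^{-1}(U) = ∅ ∈ τ_X ✓.
  U = {p89}: f^{-1}(U) = {1} ∉ τ_X ✗.
  U = {p90}: f^{-1}(U) = {2, 3} ∈ τ_X ✓.
  U = {p89, p90}: f^{-1}(U) = {1, 2, 3} ∈ τ_X ✓.
Found U = {p89} with f^{-1}(U) = {1} not in τ_X. Therefore f is NOT continuous.


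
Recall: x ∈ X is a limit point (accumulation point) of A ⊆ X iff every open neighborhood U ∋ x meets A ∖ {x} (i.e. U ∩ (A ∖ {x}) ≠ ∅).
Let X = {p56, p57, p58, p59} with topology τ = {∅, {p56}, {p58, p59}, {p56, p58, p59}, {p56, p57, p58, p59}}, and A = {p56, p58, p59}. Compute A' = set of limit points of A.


A' = {p57, p58, p59}

For each x ∈ X, list the open sets U ∈ τ with x ∈ U, then check whether U ∩ (A ∖ {x}) ≠ ∅ for every such U.
  x = p56: open {p56} ∋ x has {p56} ∩ (A ∖ {p56}) = ∅, so x is NOT a limit point.
  x = p57: opens ∋ x are {p56, p57, p58, p59}; each meets A ∖ {p57}, so x IS a limit point.
  x = p58: opens ∋ x are {p58, p59}, {p56, p58, p59}, {p56, p57, p58, p59}; each meets A ∖ {p58}, so x IS a limit point.
  x = p59: opens ∋ x are {p58, p59}, {p56, p58, p59}, {p56, p57, p58, p59}; each meets A ∖ {p59}, so x IS a limit point.
Collecting: A' = {p57, p58, p59}.


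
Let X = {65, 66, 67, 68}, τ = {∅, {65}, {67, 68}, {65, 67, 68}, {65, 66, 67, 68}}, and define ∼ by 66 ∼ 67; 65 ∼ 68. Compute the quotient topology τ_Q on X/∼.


X/∼ = {[65=68], [66=67]}; |τ_Q| = 2.

Equivalence classes: [65=68], [66=67].
Quotient map π: X → X/∼ sends 65 ↦ [65=68], 66 ↦ [66=67], 67 ↦ [66=67], 68 ↦ [65=68].
For each subset V ⊆ X/∼, compute π^{-1}(V) ⊆ X and check whether π^{-1}(V) ∈ τ. V is open in τ_Q iff π^{-1}(V) ∈ τ.
  V = {}: π^{-1}(V) = ∅ ∈ τ ✓.
  V = {[65=68]}: π^{-1}(V) = {65, 68} ∉ τ ✗.
  V = {[66=67]}: π^{-1}(V) = {66, 67} ∉ τ ✗.
  V = {[65=68], [66=67]}: π^{-1}(V) = {65, 66, 67, 68} ∈ τ ✓.
Open sets in the quotient: τ_Q = {{}, {[65=68], [66=67]}} (2 elements).


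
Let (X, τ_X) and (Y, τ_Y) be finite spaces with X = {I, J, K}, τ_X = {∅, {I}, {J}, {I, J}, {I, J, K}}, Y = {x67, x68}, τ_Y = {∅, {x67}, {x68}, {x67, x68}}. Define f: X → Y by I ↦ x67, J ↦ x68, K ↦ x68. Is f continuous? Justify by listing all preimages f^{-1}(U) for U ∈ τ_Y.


f is NOT continuous.

Compute f^{-1}(U) for each U ∈ τ_Y:
  U = ∅: f^{-1}(U) = ∅ ∈ τ_X ✓.
  U = {x67}: f^{-1}(U) = {I} ∈ τ_X ✓.
  U = {x68}: f^{-1}(U) = {J, K} ∉ τ_X ✗.
  U = {x67, x68}: f^{-1}(U) = {I, J, K} ∈ τ_X ✓.
Found U = {x68} with f^{-1}(U) = {J, K} not in τ_X. Therefore f is NOT continuous.


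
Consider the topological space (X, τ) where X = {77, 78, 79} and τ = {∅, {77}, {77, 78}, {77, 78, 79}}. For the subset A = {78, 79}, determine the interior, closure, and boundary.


int(A) = ∅, cl(A) = {78, 79}, ∂A = {78, 79}.

Closed sets in (X, τ) are complements of opens:
  closed(X, τ) = {∅, {79}, {78, 79}, {77, 78, 79}}.
int(A) = ⋃ {U ∈ τ : U ⊆ A}. Opens contained in A: ∅.
Taking the union of these: int(A) = ∅.
cl(A) = ⋂ {C closed : A ⊆ C}. Closed sets containing A: {78, 79}, {77, 78, 79}.
Intersecting these: cl(A) = {78, 79}.
∂A = cl(A) ∖ int(A) = {78, 79} ∖ ∅ = {78, 79}.


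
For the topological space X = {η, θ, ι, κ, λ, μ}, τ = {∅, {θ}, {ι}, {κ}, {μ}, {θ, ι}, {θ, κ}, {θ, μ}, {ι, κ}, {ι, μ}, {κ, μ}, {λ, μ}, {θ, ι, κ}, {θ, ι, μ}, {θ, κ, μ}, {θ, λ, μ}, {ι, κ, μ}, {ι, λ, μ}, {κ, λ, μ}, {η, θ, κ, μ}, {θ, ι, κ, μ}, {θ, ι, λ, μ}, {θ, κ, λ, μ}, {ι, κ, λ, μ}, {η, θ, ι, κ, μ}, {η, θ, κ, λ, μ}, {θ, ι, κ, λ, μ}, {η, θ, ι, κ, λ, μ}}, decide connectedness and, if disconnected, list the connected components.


(X, τ) is disconnected; components = [{ι}, {η, θ, κ, λ, μ}].

Find clopen sets (U ∈ τ with X ∖ U ∈ τ):
  U = ∅, X ∖ U = {η, θ, ι, κ, λ, μ} — both open, so U is clopen.
  U = {ι}, X ∖ U = {η, θ, κ, λ, μ} — both open, so U is clopen.
  U = {η, θ, κ, λ, μ}, X ∖ U = {ι} — both open, so U is clopen.
  U = {η, θ, ι, κ, λ, μ}, X ∖ U = ∅ — both open, so U is clopen.
Nontrivial clopen(s) exist: e.g. {η, θ, κ, λ, μ}. So (X, τ) is disconnected.
Compute connected components by grouping points that agree on all clopens:
  component: {ι}
  component: {η, θ, κ, λ, μ}


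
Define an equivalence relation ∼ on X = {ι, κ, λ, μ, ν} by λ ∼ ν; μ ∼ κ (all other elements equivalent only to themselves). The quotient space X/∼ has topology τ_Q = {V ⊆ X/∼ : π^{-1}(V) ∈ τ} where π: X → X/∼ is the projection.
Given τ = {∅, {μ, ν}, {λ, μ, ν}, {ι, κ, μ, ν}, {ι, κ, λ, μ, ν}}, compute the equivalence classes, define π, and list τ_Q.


X/∼ = {[ι], [κ=μ], [λ=ν]}; |τ_Q| = 2.

Equivalence classes: [ι], [κ=μ], [λ=ν].
Quotient map π: X → X/∼ sends ι ↦ [ι], κ ↦ [κ=μ], λ ↦ [λ=ν], μ ↦ [κ=μ], ν ↦ [λ=ν].
For each subset V ⊆ X/∼, compute π^{-1}(V) ⊆ X and check whether π^{-1}(V) ∈ τ. V is open in τ_Q iff π^{-1}(V) ∈ τ.
  V = {}: π^{-1}(V) = ∅ ∈ τ ✓.
  V = {[ι]}: π^{-1}(V) = {ι} ∉ τ ✗.
  V = {[κ=μ]}: π^{-1}(V) = {κ, μ} ∉ τ ✗.
  V = {[ι], [κ=μ]}: π^{-1}(V) = {ι, κ, μ} ∉ τ ✗.
  V = {[λ=ν]}: π^{-1}(V) = {λ, ν} ∉ τ ✗.
  V = {[ι], [λ=ν]}: π^{-1}(V) = {ι, λ, ν} ∉ τ ✗.
  V = {[κ=μ], [λ=ν]}: π^{-1}(V) = {κ, λ, μ, ν} ∉ τ ✗.
  V = {[ι], [κ=μ], [λ=ν]}: π^{-1}(V) = {ι, κ, λ, μ, ν} ∈ τ ✓.
Open sets in the quotient: τ_Q = {{}, {[ι], [κ=μ], [λ=ν]}} (2 elements).


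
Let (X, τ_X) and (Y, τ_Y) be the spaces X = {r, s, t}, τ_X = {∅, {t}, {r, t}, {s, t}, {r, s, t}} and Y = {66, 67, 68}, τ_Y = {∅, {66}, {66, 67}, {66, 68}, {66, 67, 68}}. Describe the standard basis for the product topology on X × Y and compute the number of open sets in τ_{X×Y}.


Basis B = {∅ × ∅, {t} × {66}, {r, t} × {66}, {s, t} × {66}, {t} × {66, 67}, {t} × {66, 68}, {r, s, t} × {66}, {t} × {66, 67, 68}, {r, t} × {66, 67}, {r, t} × {66, 68}, {s, t} × {66, 67}, {s, t} × {66, 68}, {r, t} × {66, 67, 68}, {r, s, t} × {66, 67}, {r, s, t} × {66, 68}, {s, t} × {66, 67, 68}, {r, s, t} × {66, 67, 68}}; |τ_{X×Y}| = 48.

Enumerate products U × V with U ∈ τ_X, V ∈ τ_Y (deduplicated):
  ∅ × ∅ = {} (∅)
  {t} × {66} = {(t,66)}
  {r, t} × {66} = {(r,66), (t,66)}
  {s, t} × {66} = {(s,66), (t,66)}
  {t} × {66, 67} = {(t,66), (t,67)}
  {t} × {66, 68} = {(t,66), (t,68)}
  {r, s, t} × {66} = {(r,66), (s,66), (t,66)}
  {t} × {66, 67, 68} = {(t,66), (t,67), (t,68)}
  {r, t} × {66, 67} = {(r,66), (r,67), (t,66), (t,67)}
  {r, t} × {66, 68} = {(r,66), (r,68), (t,66), (t,68)}
  {s, t} × {66, 67} = {(s,66), (s,67), (t,66), (t,67)}
  {s, t} × {66, 68} = {(s,66), (s,68), (t,66), (t,68)}
  {r, t} × {66, 67, 68} = {(r,66), (r,67), (r,68), (t,66), (t,67), (t,68)}
  {r, s, t} × {66, 67} = {(r,66), (r,67), (s,66), (s,67), (t,66), (t,67)}
  {r, s, t} × {66, 68} = {(r,66), (r,68), (s,66), (s,68), (t,66), (t,68)}
  {s, t} × {66, 67, 68} = {(s,66), (s,67), (s,68), (t,66), (t,67), (t,68)}
  {r, s, t} × {66, 67, 68} = {(r,66), (r,67), (r,68), (s,66), (s,67), (s,68), (t,66), (t,67), (t,68)}
These 17 distinct sets form the basis B.
Close under arbitrary unions to get τ_{X×Y}; counting gives |τ_{X×Y}| = 48.


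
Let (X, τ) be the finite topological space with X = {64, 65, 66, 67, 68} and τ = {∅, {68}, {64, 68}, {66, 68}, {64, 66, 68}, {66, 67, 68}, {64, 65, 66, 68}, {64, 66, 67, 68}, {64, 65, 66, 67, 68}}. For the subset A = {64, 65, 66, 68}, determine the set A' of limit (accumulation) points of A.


A' = {64, 65, 66, 67}

For each x ∈ X, list the open sets U ∈ τ with x ∈ U, then check whether U ∩ (A ∖ {x}) ≠ ∅ for every such U.
  x = 64: opens ∋ x are {64, 68}, {64, 66, 68}, {64, 65, 66, 68}, {64, 66, 67, 68}, {64, 65, 66, 67, 68}; each meets A ∖ {64}, so x IS a limit point.
  x = 65: opens ∋ x are {64, 65, 66, 68}, {64, 65, 66, 67, 68}; each meets A ∖ {65}, so x IS a limit point.
  x = 66: opens ∋ x are {66, 68}, {64, 66, 68}, {66, 67, 68}, {64, 65, 66, 68}, {64, 66, 67, 68}, {64, 65, 66, 67, 68}; each meets A ∖ {66}, so x IS a limit point.
  x = 67: opens ∋ x are {66, 67, 68}, {64, 66, 67, 68}, {64, 65, 66, 67, 68}; each meets A ∖ {67}, so x IS a limit point.
  x = 68: open {68} ∋ x has {68} ∩ (A ∖ {68}) = ∅, so x is NOT a limit point.
Collecting: A' = {64, 65, 66, 67}.


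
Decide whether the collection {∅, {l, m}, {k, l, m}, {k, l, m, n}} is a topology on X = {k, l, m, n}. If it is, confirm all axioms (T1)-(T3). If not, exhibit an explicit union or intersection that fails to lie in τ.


τ IS a topology on X.

Axiom (T1): ∅ ∈ τ? Yes; X ∈ τ? Yes.
Axiom (T2/T3): check pairwise unions and intersections of members of τ.
All pairwise intersections and unions checked — each lies in τ. Therefore τ satisfies (T1), (T2), (T3): it IS a topology on X.


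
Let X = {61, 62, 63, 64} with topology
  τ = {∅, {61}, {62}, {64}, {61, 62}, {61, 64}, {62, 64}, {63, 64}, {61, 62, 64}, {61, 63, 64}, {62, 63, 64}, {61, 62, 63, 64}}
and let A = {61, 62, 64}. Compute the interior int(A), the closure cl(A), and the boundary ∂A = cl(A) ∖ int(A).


int(A) = {61, 62, 64}, cl(A) = {61, 62, 63, 64}, ∂A = {63}.

Closed sets in (X, τ) are complements of opens:
  closed(X, τ) = {∅, {61}, {62}, {63}, {61, 62}, {61, 63}, {62, 63}, {63, 64}, {61, 62, 63}, {61, 63, 64}, {62, 63, 64}, {61, 62, 63, 64}}.
int(A) = ⋃ {U ∈ τ : U ⊆ A}. Opens contained in A: ∅, {61}, {62}, {64}, {61, 62}, {61, 64}, {62, 64}, {61, 62, 64}.
Taking the union of these: int(A) = {61, 62, 64}.
cl(A) = ⋂ {C closed : A ⊆ C}. Closed sets containing A: {61, 62, 63, 64}.
Intersecting these: cl(A) = {61, 62, 63, 64}.
∂A = cl(A) ∖ int(A) = {61, 62, 63, 64} ∖ {61, 62, 64} = {63}.


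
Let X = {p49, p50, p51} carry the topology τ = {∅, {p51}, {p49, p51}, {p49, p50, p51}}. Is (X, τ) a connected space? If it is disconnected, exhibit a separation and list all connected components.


(X, τ) is connected.

Find clopen sets (U ∈ τ with X ∖ U ∈ τ):
  U = ∅, X ∖ U = {p49, p50, p51} — both open, so U is clopen.
  U = {p49, p50, p51}, X ∖ U = ∅ — both open, so U is clopen.
Only trivial clopens (∅ and X) exist, so (X, τ) is connected.
Compute connected components by grouping points that agree on all clopens:
  component: {p49, p50, p51}


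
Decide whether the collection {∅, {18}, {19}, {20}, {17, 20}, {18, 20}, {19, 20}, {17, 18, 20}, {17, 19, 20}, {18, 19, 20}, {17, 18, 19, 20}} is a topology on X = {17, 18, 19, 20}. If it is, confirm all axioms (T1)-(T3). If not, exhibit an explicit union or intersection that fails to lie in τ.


τ is NOT a topology on X.

Axiom (T1): ∅ ∈ τ? Yes; X ∈ τ? Yes.
Axiom (T2/T3): check pairwise unions and intersections of members of τ.
Counterexample for (T2): {18} ∪ {19} = {18, 19} ∉ τ. Therefore τ is NOT a topology.


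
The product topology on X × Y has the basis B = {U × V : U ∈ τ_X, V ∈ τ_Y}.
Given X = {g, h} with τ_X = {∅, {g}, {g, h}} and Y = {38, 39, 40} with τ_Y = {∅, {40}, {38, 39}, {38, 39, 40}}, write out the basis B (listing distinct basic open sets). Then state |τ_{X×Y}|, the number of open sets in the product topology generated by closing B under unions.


Basis B = {∅ × ∅, {g} × {40}, {g} × {38, 39}, {g, h} × {40}, {g} × {38, 39, 40}, {g, h} × {38, 39}, {g, h} × {38, 39, 40}}; |τ_{X×Y}| = 9.

Enumerate products U × V with U ∈ τ_X, V ∈ τ_Y (deduplicated):
  ∅ × ∅ = {} (∅)
  {g} × {40} = {(g,40)}
  {g} × {38, 39} = {(g,38), (g,39)}
  {g, h} × {40} = {(g,40), (h,40)}
  {g} × {38, 39, 40} = {(g,38), (g,39), (g,40)}
  {g, h} × {38, 39} = {(g,38), (g,39), (h,38), (h,39)}
  {g, h} × {38, 39, 40} = {(g,38), (g,39), (g,40), (h,38), (h,39), (h,40)}
These 7 distinct sets form the basis B.
Close under arbitrary unions to get τ_{X×Y}; counting gives |τ_{X×Y}| = 9.


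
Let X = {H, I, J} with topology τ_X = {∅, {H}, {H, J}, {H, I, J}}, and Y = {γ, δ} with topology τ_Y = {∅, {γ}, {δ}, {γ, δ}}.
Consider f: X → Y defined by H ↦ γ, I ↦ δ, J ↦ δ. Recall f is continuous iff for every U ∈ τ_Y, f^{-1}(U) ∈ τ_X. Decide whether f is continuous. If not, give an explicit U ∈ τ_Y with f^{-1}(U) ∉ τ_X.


f is NOT continuous.

Compute f^{-1}(U) for each U ∈ τ_Y:
  U = ∅: f^{-1}(U) = ∅ ∈ τ_X ✓.
  U = {γ}: f^{-1}(U) = {H} ∈ τ_X ✓.
  U = {δ}: f^{-1}(U) = {I, J} ∉ τ_X ✗.
  U = {γ, δ}: f^{-1}(U) = {H, I, J} ∈ τ_X ✓.
Found U = {δ} with f^{-1}(U) = {I, J} not in τ_X. Therefore f is NOT continuous.


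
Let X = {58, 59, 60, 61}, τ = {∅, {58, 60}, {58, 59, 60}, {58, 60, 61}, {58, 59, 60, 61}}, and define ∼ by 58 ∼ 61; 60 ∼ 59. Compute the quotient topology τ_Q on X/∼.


X/∼ = {[58=61], [59=60]}; |τ_Q| = 2.

Equivalence classes: [58=61], [59=60].
Quotient map π: X → X/∼ sends 58 ↦ [58=61], 59 ↦ [59=60], 60 ↦ [59=60], 61 ↦ [58=61].
For each subset V ⊆ X/∼, compute π^{-1}(V) ⊆ X and check whether π^{-1}(V) ∈ τ. V is open in τ_Q iff π^{-1}(V) ∈ τ.
  V = {}: π^{-1}(V) = ∅ ∈ τ ✓.
  V = {[58=61]}: π^{-1}(V) = {58, 61} ∉ τ ✗.
  V = {[59=60]}: π^{-1}(V) = {59, 60} ∉ τ ✗.
  V = {[58=61], [59=60]}: π^{-1}(V) = {58, 59, 60, 61} ∈ τ ✓.
Open sets in the quotient: τ_Q = {{}, {[58=61], [59=60]}} (2 elements).


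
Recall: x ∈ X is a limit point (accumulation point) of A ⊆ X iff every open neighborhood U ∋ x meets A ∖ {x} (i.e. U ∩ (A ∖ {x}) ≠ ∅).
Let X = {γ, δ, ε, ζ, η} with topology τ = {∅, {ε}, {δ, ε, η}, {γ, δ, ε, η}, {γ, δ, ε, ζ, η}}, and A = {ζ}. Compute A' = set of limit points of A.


A' = ∅

For each x ∈ X, list the open sets U ∈ τ with x ∈ U, then check whether U ∩ (A ∖ {x}) ≠ ∅ for every such U.
  x = γ: open {γ, δ, ε, η} ∋ x has {γ, δ, ε, η} ∩ (A ∖ {γ}) = ∅, so x is NOT a limit point.
  x = δ: open {δ, ε, η} ∋ x has {δ, ε, η} ∩ (A ∖ {δ}) = ∅, so x is NOT a limit point.
  x = ε: open {ε} ∋ x has {ε} ∩ (A ∖ {ε}) = ∅, so x is NOT a limit point.
  x = ζ: open {γ, δ, ε, ζ, η} ∋ x has {γ, δ, ε, ζ, η} ∩ (A ∖ {ζ}) = ∅, so x is NOT a limit point.
  x = η: open {δ, ε, η} ∋ x has {δ, ε, η} ∩ (A ∖ {η}) = ∅, so x is NOT a limit point.
Collecting: A' = ∅.


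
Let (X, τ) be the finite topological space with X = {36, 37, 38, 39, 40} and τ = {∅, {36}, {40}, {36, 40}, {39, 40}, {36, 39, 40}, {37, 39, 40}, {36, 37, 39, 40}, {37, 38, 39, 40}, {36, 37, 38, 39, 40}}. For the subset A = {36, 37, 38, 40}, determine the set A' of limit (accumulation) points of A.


A' = {37, 38, 39}

For each x ∈ X, list the open sets U ∈ τ with x ∈ U, then check whether U ∩ (A ∖ {x}) ≠ ∅ for every such U.
  x = 36: open {36} ∋ x has {36} ∩ (A ∖ {36}) = ∅, so x is NOT a limit point.
  x = 37: opens ∋ x are {37, 39, 40}, {36, 37, 39, 40}, {37, 38, 39, 40}, {36, 37, 38, 39, 40}; each meets A ∖ {37}, so x IS a limit point.
  x = 38: opens ∋ x are {37, 38, 39, 40}, {36, 37, 38, 39, 40}; each meets A ∖ {38}, so x IS a limit point.
  x = 39: opens ∋ x are {39, 40}, {36, 39, 40}, {37, 39, 40}, {36, 37, 39, 40}, {37, 38, 39, 40}, {36, 37, 38, 39, 40}; each meets A ∖ {39}, so x IS a limit point.
  x = 40: open {40} ∋ x has {40} ∩ (A ∖ {40}) = ∅, so x is NOT a limit point.
Collecting: A' = {37, 38, 39}.


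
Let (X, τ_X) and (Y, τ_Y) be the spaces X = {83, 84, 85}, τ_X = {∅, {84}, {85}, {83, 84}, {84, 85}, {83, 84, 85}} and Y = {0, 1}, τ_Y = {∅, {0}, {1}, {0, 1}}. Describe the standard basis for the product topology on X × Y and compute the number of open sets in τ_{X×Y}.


Basis B = {∅ × ∅, {84} × {0}, {84} × {1}, {85} × {0}, {85} × {1}, {83, 84} × {0}, {83, 84} × {1}, {84} × {0, 1}, {84, 85} × {0}, {84, 85} × {1}, {85} × {0, 1}, {83, 84, 85} × {0}, {83, 84, 85} × {1}, {83, 84} × {0, 1}, {84, 85} × {0, 1}, {83, 84, 85} × {0, 1}}; |τ_{X×Y}| = 36.

Enumerate products U × V with U ∈ τ_X, V ∈ τ_Y (deduplicated):
  ∅ × ∅ = {} (∅)
  {84} × {0} = {(84,0)}
  {84} × {1} = {(84,1)}
  {85} × {0} = {(85,0)}
  {85} × {1} = {(85,1)}
  {83, 84} × {0} = {(83,0), (84,0)}
  {83, 84} × {1} = {(83,1), (84,1)}
  {84} × {0, 1} = {(84,0), (84,1)}
  {84, 85} × {0} = {(84,0), (85,0)}
  {84, 85} × {1} = {(84,1), (85,1)}
  {85} × {0, 1} = {(85,0), (85,1)}
  {83, 84, 85} × {0} = {(83,0), (84,0), (85,0)}
  {83, 84, 85} × {1} = {(83,1), (84,1), (85,1)}
  {83, 84} × {0, 1} = {(83,0), (83,1), (84,0), (84,1)}
  {84, 85} × {0, 1} = {(84,0), (84,1), (85,0), (85,1)}
  {83, 84, 85} × {0, 1} = {(83,0), (83,1), (84,0), (84,1), (85,0), (85,1)}
These 16 distinct sets form the basis B.
Close under arbitrary unions to get τ_{X×Y}; counting gives |τ_{X×Y}| = 36.


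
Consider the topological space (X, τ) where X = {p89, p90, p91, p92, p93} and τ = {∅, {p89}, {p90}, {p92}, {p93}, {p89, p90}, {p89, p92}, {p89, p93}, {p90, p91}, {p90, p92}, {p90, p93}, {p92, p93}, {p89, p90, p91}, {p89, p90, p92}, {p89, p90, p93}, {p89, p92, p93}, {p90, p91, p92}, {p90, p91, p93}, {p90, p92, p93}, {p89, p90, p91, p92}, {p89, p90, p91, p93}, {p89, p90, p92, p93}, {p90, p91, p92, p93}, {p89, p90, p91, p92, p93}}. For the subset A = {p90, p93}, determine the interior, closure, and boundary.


int(A) = {p90, p93}, cl(A) = {p90, p91, p93}, ∂A = {p91}.

Closed sets in (X, τ) are complements of opens:
  closed(X, τ) = {∅, {p89}, {p91}, {p92}, {p93}, {p89, p91}, {p89, p92}, {p89, p93}, {p90, p91}, {p91, p92}, {p91, p93}, {p92, p93}, {p89, p90, p91}, {p89, p91, p92}, {p89, p91, p93}, {p89, p92, p93}, {p90, p91, p92}, {p90, p91, p93}, {p91, p92, p93}, {p89, p90, p91, p92}, {p89, p90, p91, p93}, {p89, p91, p92, p93}, {p90, p91, p92, p93}, {p89, p90, p91, p92, p93}}.
int(A) = ⋃ {U ∈ τ : U ⊆ A}. Opens contained in A: ∅, {p90}, {p93}, {p90, p93}.
Taking the union of these: int(A) = {p90, p93}.
cl(A) = ⋂ {C closed : A ⊆ C}. Closed sets containing A: {p90, p91, p93}, {p89, p90, p91, p93}, {p90, p91, p92, p93}, {p89, p90, p91, p92, p93}.
Intersecting these: cl(A) = {p90, p91, p93}.
∂A = cl(A) ∖ int(A) = {p90, p91, p93} ∖ {p90, p93} = {p91}.


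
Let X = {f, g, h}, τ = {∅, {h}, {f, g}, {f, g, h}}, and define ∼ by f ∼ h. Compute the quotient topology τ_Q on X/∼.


X/∼ = {[f=h], [g]}; |τ_Q| = 2.

Equivalence classes: [f=h], [g].
Quotient map π: X → X/∼ sends f ↦ [f=h], g ↦ [g], h ↦ [f=h].
For each subset V ⊆ X/∼, compute π^{-1}(V) ⊆ X and check whether π^{-1}(V) ∈ τ. V is open in τ_Q iff π^{-1}(V) ∈ τ.
  V = {}: π^{-1}(V) = ∅ ∈ τ ✓.
  V = {[f=h]}: π^{-1}(V) = {f, h} ∉ τ ✗.
  V = {[g]}: π^{-1}(V) = {g} ∉ τ ✗.
  V = {[f=h], [g]}: π^{-1}(V) = {f, g, h} ∈ τ ✓.
Open sets in the quotient: τ_Q = {{}, {[f=h], [g]}} (2 elements).


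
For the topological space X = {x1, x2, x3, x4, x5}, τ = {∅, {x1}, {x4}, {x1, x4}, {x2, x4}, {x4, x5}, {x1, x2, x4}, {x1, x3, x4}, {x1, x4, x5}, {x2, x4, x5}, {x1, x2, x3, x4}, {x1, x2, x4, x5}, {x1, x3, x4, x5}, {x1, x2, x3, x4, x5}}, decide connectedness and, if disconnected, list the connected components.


(X, τ) is connected.

Find clopen sets (U ∈ τ with X ∖ U ∈ τ):
  U = ∅, X ∖ U = {x1, x2, x3, x4, x5} — both open, so U is clopen.
  U = {x1, x2, x3, x4, x5}, X ∖ U = ∅ — both open, so U is clopen.
Only trivial clopens (∅ and X) exist, so (X, τ) is connected.
Compute connected components by grouping points that agree on all clopens:
  component: {x1, x2, x3, x4, x5}


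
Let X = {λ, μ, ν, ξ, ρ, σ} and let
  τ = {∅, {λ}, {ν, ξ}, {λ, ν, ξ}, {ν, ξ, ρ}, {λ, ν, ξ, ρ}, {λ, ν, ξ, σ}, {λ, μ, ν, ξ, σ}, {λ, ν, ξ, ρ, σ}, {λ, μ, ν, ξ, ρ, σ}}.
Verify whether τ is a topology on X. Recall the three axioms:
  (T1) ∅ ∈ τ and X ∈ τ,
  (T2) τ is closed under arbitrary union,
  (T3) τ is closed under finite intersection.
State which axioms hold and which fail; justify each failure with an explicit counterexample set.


τ IS a topology on X.

Axiom (T1): ∅ ∈ τ? Yes; X ∈ τ? Yes.
Axiom (T2/T3): check pairwise unions and intersections of members of τ.
All pairwise intersections and unions checked — each lies in τ. Therefore τ satisfies (T1), (T2), (T3): it IS a topology on X.


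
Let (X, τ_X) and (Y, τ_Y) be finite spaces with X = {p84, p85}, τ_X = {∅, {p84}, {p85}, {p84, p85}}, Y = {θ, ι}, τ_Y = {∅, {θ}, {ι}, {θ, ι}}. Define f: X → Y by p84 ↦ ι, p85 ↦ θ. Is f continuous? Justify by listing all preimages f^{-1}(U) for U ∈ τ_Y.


f IS continuous.

Compute f^{-1}(U) for each U ∈ τ_Y:
  U = ∅: f^{-1}(U) = ∅ ∈ τ_X ✓.
  U = {θ}: f^{-1}(U) = {p85} ∈ τ_X ✓.
  U = {ι}: f^{-1}(U) = {p84} ∈ τ_X ✓.
  U = {θ, ι}: f^{-1}(U) = {p84, p85} ∈ τ_X ✓.
Every preimage lies in τ_X, so f IS continuous.


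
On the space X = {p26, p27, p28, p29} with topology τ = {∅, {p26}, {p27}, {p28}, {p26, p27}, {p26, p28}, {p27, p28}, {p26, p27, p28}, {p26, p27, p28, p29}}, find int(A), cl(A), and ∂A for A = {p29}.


int(A) = ∅, cl(A) = {p29}, ∂A = {p29}.

Closed sets in (X, τ) are complements of opens:
  closed(X, τ) = {∅, {p29}, {p26, p29}, {p27, p29}, {p28, p29}, {p26, p27, p29}, {p26, p28, p29}, {p27, p28, p29}, {p26, p27, p28, p29}}.
int(A) = ⋃ {U ∈ τ : U ⊆ A}. Opens contained in A: ∅.
Taking the union of these: int(A) = ∅.
cl(A) = ⋂ {C closed : A ⊆ C}. Closed sets containing A: {p29}, {p26, p29}, {p27, p29}, {p28, p29}, {p26, p27, p29}, {p26, p28, p29}, {p27, p28, p29}, {p26, p27, p28, p29}.
Intersecting these: cl(A) = {p29}.
∂A = cl(A) ∖ int(A) = {p29} ∖ ∅ = {p29}.


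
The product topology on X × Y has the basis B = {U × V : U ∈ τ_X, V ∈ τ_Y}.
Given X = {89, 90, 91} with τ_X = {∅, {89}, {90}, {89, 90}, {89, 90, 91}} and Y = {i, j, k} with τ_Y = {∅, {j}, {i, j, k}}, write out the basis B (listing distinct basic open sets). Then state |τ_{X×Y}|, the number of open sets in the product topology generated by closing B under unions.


Basis B = {∅ × ∅, {89} × {j}, {90} × {j}, {89, 90} × {j}, {89} × {i, j, k}, {89, 90, 91} × {j}, {90} × {i, j, k}, {89, 90} × {i, j, k}, {89, 90, 91} × {i, j, k}}; |τ_{X×Y}| = 14.

Enumerate products U × V with U ∈ τ_X, V ∈ τ_Y (deduplicated):
  ∅ × ∅ = {} (∅)
  {89} × {j} = {(89,j)}
  {90} × {j} = {(90,j)}
  {89, 90} × {j} = {(89,j), (90,j)}
  {89} × {i, j, k} = {(89,i), (89,j), (89,k)}
  {89, 90, 91} × {j} = {(89,j), (90,j), (91,j)}
  {90} × {i, j, k} = {(90,i), (90,j), (90,k)}
  {89, 90} × {i, j, k} = {(89,i), (89,j), (89,k), (90,i), (90,j), (90,k)}
  {89, 90, 91} × {i, j, k} = {(89,i), (89,j), (89,k), (90,i), (90,j), (90,k), (91,i), (91,j), (91,k)}
These 9 distinct sets form the basis B.
Close under arbitrary unions to get τ_{X×Y}; counting gives |τ_{X×Y}| = 14.


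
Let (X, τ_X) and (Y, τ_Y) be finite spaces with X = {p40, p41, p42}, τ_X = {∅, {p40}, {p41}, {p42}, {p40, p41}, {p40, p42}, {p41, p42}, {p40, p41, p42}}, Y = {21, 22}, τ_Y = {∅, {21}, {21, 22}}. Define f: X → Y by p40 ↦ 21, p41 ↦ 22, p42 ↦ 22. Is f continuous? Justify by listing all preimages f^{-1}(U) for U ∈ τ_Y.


f IS continuous.

Compute f^{-1}(U) for each U ∈ τ_Y:
  U = ∅: f^{-1}(U) = ∅ ∈ τ_X ✓.
  U = {21}: f^{-1}(U) = {p40} ∈ τ_X ✓.
  U = {21, 22}: f^{-1}(U) = {p40, p41, p42} ∈ τ_X ✓.
Every preimage lies in τ_X, so f IS continuous.


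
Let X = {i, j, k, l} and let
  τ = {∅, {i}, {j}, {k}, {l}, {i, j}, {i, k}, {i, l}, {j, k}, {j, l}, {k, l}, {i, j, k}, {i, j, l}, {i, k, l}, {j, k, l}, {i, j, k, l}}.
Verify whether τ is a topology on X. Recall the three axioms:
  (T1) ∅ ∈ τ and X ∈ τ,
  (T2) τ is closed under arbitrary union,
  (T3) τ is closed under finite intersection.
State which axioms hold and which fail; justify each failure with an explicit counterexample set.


τ IS a topology on X.

Axiom (T1): ∅ ∈ τ? Yes; X ∈ τ? Yes.
Axiom (T2/T3): check pairwise unions and intersections of members of τ.
All pairwise intersections and unions checked — each lies in τ. Therefore τ satisfies (T1), (T2), (T3): it IS a topology on X.


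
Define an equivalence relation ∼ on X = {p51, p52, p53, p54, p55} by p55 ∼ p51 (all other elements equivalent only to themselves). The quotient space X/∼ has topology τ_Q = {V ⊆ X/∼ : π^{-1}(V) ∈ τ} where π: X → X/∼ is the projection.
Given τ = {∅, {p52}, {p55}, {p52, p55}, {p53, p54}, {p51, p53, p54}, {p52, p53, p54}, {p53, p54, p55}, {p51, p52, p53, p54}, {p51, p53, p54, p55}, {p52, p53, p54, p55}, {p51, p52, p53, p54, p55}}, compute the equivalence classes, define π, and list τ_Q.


X/∼ = {[p51=p55], [p52], [p53], [p54]}; |τ_Q| = 6.

Equivalence classes: [p51=p55], [p52], [p53], [p54].
Quotient map π: X → X/∼ sends p51 ↦ [p51=p55], p52 ↦ [p52], p53 ↦ [p53], p54 ↦ [p54], p55 ↦ [p51=p55].
For each subset V ⊆ X/∼, compute π^{-1}(V) ⊆ X and check whether π^{-1}(V) ∈ τ. V is open in τ_Q iff π^{-1}(V) ∈ τ.
  V = {}: π^{-1}(V) = ∅ ∈ τ ✓.
  V = {[p51=p55]}: π^{-1}(V) = {p51, p55} ∉ τ ✗.
  V = {[p52]}: π^{-1}(V) = {p52} ∈ τ ✓.
  V = {[p51=p55], [p52]}: π^{-1}(V) = {p51, p52, p55} ∉ τ ✗.
  V = {[p53]}: π^{-1}(V) = {p53} ∉ τ ✗.
  V = {[p51=p55], [p53]}: π^{-1}(V) = {p51, p53, p55} ∉ τ ✗.
  V = {[p52], [p53]}: π^{-1}(V) = {p52, p53} ∉ τ ✗.
  V = {[p51=p55], [p52], [p53]}: π^{-1}(V) = {p51, p52, p53, p55} ∉ τ ✗.
  V = {[p54]}: π^{-1}(V) = {p54} ∉ τ ✗.
  V = {[p51=p55], [p54]}: π^{-1}(V) = {p51, p54, p55} ∉ τ ✗.
  V = {[p52], [p54]}: π^{-1}(V) = {p52, p54} ∉ τ ✗.
  V = {[p51=p55], [p52], [p54]}: π^{-1}(V) = {p51, p52, p54, p55} ∉ τ ✗.
  V = {[p53], [p54]}: π^{-1}(V) = {p53, p54} ∈ τ ✓.
  V = {[p51=p55], [p53], [p54]}: π^{-1}(V) = {p51, p53, p54, p55} ∈ τ ✓.
  V = {[p52], [p53], [p54]}: π^{-1}(V) = {p52, p53, p54} ∈ τ ✓.
  V = {[p51=p55], [p52], [p53], [p54]}: π^{-1}(V) = {p51, p52, p53, p54, p55} ∈ τ ✓.
Open sets in the quotient: τ_Q = {{}, {[p52]}, {[p53], [p54]}, {[p51=p55], [p53], [p54]}, {[p52], [p53], [p54]}, {[p51=p55], [p52], [p53], [p54]}} (6 elements).
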